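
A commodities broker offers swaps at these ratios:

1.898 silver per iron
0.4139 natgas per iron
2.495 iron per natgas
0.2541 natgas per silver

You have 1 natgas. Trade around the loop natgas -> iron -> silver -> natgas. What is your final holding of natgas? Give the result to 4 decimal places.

1.2033

1 natgas × 2.495 = 2.495 iron
2.495 iron × 1.898 = 4.73551 silver
4.73551 silver × 0.2541 = 1.203293091 natgas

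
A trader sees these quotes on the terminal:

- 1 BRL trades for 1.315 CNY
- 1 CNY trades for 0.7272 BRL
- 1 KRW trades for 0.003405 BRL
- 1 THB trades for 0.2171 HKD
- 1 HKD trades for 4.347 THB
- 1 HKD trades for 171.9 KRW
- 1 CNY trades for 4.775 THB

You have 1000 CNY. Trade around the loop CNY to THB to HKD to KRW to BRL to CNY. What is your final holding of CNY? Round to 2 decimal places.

1000 CNY × 4.775 = 4775 THB
4775 THB × 0.2171 = 1036.6525 HKD
1036.6525 HKD × 171.9 = 178200.56475 KRW
178200.56475 KRW × 0.003405 = 606.77292297375 BRL
606.77292297375 BRL × 1.315 = 797.90639371048125 CNY

797.91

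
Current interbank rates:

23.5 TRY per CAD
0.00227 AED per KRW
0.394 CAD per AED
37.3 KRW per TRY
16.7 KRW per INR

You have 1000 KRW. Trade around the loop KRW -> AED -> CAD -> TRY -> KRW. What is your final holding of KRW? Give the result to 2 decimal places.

783.97

1000 KRW × 0.00227 = 2.27 AED
2.27 AED × 0.394 = 0.89438 CAD
0.89438 CAD × 23.5 = 21.01793 TRY
21.01793 TRY × 37.3 = 783.968789 KRW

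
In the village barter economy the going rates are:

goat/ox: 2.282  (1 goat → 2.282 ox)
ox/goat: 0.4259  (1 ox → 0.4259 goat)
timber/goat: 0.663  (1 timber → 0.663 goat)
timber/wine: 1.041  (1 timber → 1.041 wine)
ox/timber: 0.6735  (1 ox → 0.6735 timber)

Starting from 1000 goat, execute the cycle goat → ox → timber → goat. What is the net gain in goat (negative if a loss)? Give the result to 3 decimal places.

1000 goat × 2.282 = 2282 ox
2282 ox × 0.6735 = 1536.927 timber
1536.927 timber × 0.663 = 1018.982601 goat
Net change: 1018.982601 − 1000 = 18.982601 goat

18.983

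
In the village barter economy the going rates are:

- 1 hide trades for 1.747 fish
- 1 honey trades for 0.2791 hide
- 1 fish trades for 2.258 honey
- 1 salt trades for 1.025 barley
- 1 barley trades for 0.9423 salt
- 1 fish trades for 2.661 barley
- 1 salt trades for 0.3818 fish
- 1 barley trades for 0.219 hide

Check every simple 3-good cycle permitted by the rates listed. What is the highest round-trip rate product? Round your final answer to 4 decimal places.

honey→hide→fish→honey: 0.2791 × 1.747 × 2.258 = 1.10097
hide→fish→barley→hide: 1.747 × 2.661 × 0.219 = 1.01808
fish→barley→salt→fish: 2.661 × 0.9423 × 0.3818 = 0.95735
Maximum is honey→hide→fish→honey at 1.1010; arbitrage exists.

1.1010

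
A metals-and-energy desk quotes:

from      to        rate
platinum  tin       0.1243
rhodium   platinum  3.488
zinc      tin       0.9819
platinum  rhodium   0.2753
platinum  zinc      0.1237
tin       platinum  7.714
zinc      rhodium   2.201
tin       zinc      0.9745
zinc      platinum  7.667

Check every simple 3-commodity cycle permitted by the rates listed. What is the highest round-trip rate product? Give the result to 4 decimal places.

0.9497

platinum→zinc→rhodium→platinum: 0.1237 × 2.201 × 3.488 = 0.94966
platinum→zinc→tin→platinum: 0.1237 × 0.9819 × 7.714 = 0.93695
platinum→tin→zinc→platinum: 0.1243 × 0.9745 × 7.667 = 0.92871
Maximum is platinum→zinc→rhodium→platinum at 0.9497; no arbitrage — every cycle loses value.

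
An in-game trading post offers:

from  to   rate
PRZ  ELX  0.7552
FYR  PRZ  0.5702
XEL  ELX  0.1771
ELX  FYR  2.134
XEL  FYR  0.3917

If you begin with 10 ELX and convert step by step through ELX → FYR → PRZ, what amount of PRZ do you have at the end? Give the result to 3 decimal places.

12.168

10 ELX × 2.134 = 21.34 FYR
21.34 FYR × 0.5702 = 12.168068 PRZ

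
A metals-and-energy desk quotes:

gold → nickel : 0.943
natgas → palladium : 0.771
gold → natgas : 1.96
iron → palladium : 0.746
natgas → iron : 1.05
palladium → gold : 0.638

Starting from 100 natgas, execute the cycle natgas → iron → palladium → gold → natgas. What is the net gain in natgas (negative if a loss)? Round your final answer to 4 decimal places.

100 natgas × 1.05 = 105 iron
105 iron × 0.746 = 78.33 palladium
78.33 palladium × 0.638 = 49.97454 gold
49.97454 gold × 1.96 = 97.9500984 natgas
Net change: 97.9500984 − 100 = -2.0499016 natgas

-2.0499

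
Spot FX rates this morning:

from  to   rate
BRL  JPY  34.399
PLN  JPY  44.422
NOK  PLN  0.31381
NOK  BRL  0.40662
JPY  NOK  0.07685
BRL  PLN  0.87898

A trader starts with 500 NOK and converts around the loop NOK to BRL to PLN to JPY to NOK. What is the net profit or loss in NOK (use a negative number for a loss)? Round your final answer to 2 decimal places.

110.07

500 NOK × 0.40662 = 203.31 BRL
203.31 BRL × 0.87898 = 178.7054238 PLN
178.7054238 PLN × 44.422 = 7938.4523360436 JPY
7938.4523360436 JPY × 0.07685 = 610.07006202495066 NOK
Net change: 610.07006202495066 − 500 = 110.07006202495066 NOK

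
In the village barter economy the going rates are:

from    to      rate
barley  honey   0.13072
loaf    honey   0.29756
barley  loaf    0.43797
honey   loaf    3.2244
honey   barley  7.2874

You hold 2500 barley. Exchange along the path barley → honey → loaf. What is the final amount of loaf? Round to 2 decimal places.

1053.73

2500 barley × 0.13072 = 326.8 honey
326.8 honey × 3.2244 = 1053.73392 loaf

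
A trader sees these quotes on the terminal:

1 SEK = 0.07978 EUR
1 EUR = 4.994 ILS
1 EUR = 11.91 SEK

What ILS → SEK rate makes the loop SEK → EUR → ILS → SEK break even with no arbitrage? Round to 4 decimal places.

Known legs of the cycle: 0.07978 × 4.994 = 0.39842132
For no arbitrage the full-cycle product must be 1, so the missing rate is 1 / 0.39842132 ≈ 2.509906.

2.5099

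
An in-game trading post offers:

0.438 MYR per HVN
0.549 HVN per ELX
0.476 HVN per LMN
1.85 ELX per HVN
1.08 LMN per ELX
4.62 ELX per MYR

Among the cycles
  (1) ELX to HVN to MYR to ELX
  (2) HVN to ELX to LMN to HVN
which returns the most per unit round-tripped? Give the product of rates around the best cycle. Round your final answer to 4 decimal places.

1.1109

(1) 0.549 × 0.438 × 4.62 = 1.11093
(2) 1.85 × 1.08 × 0.476 = 0.95105
Highest is cycle (1) at 1.1109 (>1, arbitrage).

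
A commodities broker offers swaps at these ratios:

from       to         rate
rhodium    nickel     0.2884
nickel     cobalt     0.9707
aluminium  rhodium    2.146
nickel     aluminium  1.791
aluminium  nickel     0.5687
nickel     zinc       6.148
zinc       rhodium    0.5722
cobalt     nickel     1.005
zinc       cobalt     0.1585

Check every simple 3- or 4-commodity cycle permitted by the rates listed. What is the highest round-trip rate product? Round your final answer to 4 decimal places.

1.1085

aluminium→rhodium→nickel→aluminium: 2.146 × 0.2884 × 1.791 = 1.10846
zinc→rhodium→nickel→zinc: 0.5722 × 0.2884 × 6.148 = 1.01456
zinc→cobalt→nickel→zinc: 0.1585 × 1.005 × 6.148 = 0.97933
Maximum is aluminium→rhodium→nickel→aluminium at 1.1085; arbitrage exists.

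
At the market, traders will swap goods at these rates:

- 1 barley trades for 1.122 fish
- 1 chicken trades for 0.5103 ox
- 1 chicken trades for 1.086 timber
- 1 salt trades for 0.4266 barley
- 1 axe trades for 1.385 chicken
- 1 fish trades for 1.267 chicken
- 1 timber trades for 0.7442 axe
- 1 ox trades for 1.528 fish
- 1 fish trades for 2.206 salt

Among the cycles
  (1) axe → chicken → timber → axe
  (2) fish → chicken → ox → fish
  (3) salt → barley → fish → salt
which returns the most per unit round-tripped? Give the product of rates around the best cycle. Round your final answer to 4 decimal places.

1.1194

(1) 1.385 × 1.086 × 0.7442 = 1.11936
(2) 1.267 × 0.5103 × 1.528 = 0.98793
(3) 0.4266 × 1.122 × 2.206 = 1.05589
Highest is cycle (1) at 1.1194 (>1, arbitrage).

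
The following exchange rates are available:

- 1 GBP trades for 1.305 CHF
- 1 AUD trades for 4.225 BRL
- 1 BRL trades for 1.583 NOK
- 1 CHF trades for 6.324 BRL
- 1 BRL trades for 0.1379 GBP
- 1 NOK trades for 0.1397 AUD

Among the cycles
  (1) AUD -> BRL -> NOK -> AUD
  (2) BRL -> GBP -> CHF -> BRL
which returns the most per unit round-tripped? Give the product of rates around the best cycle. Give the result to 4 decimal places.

(1) 4.225 × 1.583 × 0.1397 = 0.93434
(2) 0.1379 × 1.305 × 6.324 = 1.13806
Highest is cycle (2) at 1.1381 (>1, arbitrage).

1.1381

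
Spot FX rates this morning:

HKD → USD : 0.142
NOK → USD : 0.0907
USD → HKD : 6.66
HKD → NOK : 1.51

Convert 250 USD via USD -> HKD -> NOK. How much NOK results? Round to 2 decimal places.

2514.15

250 USD × 6.66 = 1665 HKD
1665 HKD × 1.51 = 2514.15 NOK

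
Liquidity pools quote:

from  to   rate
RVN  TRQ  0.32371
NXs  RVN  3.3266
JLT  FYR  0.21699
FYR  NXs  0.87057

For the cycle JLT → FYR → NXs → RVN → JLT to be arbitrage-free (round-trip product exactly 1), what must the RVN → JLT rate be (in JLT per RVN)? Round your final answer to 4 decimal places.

1.5913

Known legs of the cycle: 0.21699 × 0.87057 × 3.3266 = 0.62841132077238
For no arbitrage the full-cycle product must be 1, so the missing rate is 1 / 0.62841132077238 ≈ 1.591314.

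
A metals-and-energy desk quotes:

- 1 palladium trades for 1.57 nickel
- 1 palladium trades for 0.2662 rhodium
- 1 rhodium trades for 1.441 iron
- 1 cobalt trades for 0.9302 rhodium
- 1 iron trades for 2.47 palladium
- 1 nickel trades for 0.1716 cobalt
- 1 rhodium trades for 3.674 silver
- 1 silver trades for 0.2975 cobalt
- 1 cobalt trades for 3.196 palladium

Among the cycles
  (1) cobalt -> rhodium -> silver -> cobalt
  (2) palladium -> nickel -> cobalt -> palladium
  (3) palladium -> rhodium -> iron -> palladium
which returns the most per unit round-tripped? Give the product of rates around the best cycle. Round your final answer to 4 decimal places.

(1) 0.9302 × 3.674 × 0.2975 = 1.01672
(2) 1.57 × 0.1716 × 3.196 = 0.86104
(3) 0.2662 × 1.441 × 2.47 = 0.94748
Highest is cycle (1) at 1.0167 (>1, arbitrage).

1.0167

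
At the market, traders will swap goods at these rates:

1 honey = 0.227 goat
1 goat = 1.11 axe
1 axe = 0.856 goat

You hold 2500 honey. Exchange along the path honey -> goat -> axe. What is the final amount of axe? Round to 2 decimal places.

2500 honey × 0.227 = 567.5 goat
567.5 goat × 1.11 = 629.925 axe

629.93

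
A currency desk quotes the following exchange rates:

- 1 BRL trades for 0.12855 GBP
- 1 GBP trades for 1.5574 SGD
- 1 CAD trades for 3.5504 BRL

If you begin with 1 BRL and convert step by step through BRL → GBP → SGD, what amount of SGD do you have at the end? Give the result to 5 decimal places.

1 BRL × 0.12855 = 0.12855 GBP
0.12855 GBP × 1.5574 = 0.20020377 SGD

0.20020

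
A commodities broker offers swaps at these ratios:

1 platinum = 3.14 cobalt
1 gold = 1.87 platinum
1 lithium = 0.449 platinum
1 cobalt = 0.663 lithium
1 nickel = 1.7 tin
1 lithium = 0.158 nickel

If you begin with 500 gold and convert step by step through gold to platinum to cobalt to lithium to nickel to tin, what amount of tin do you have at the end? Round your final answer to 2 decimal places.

522.83

500 gold × 1.87 = 935 platinum
935 platinum × 3.14 = 2935.9 cobalt
2935.9 cobalt × 0.663 = 1946.5017 lithium
1946.5017 lithium × 0.158 = 307.5472686 nickel
307.5472686 nickel × 1.7 = 522.83035662 tin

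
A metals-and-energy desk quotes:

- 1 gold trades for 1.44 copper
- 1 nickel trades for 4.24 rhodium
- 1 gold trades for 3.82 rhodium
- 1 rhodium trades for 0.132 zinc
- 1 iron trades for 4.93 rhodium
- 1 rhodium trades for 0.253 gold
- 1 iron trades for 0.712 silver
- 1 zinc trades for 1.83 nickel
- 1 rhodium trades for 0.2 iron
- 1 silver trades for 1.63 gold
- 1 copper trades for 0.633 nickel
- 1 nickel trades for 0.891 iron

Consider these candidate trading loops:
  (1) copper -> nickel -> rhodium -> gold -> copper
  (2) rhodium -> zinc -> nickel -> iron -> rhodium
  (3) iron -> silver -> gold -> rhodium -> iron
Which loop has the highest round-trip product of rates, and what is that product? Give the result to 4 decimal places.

1.0611

(1) 0.633 × 4.24 × 0.253 × 1.44 = 0.97781
(2) 0.132 × 1.83 × 0.891 × 4.93 = 1.06108
(3) 0.712 × 1.63 × 3.82 × 0.2 = 0.88667
Highest is cycle (2) at 1.0611 (>1, arbitrage).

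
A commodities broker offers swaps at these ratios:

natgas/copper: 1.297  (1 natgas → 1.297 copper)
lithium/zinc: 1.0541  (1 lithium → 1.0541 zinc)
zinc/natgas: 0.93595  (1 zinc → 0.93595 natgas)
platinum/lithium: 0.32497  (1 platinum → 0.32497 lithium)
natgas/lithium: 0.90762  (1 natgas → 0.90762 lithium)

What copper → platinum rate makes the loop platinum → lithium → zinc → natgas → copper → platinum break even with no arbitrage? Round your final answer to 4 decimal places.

2.4048

Known legs of the cycle: 0.32497 × 1.0541 × 0.93595 × 1.297 = 0.41583180984661055
For no arbitrage the full-cycle product must be 1, so the missing rate is 1 / 0.41583180984661055 ≈ 2.404818.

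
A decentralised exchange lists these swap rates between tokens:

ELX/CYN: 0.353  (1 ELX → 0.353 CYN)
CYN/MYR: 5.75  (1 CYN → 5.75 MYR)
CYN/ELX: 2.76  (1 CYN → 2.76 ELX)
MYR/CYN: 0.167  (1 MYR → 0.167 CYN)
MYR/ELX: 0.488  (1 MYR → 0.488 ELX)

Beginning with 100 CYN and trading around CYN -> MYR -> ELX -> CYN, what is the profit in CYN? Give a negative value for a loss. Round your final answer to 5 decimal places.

100 CYN × 5.75 = 575 MYR
575 MYR × 0.488 = 280.6 ELX
280.6 ELX × 0.353 = 99.0518 CYN
Net change: 99.0518 − 100 = -0.9482 CYN

-0.94820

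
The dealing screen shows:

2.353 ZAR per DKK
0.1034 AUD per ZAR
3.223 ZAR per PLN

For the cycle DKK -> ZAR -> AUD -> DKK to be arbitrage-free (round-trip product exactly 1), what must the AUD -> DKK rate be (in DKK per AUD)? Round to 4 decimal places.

Known legs of the cycle: 2.353 × 0.1034 = 0.2433002
For no arbitrage the full-cycle product must be 1, so the missing rate is 1 / 0.2433002 ≈ 4.110149.

4.1101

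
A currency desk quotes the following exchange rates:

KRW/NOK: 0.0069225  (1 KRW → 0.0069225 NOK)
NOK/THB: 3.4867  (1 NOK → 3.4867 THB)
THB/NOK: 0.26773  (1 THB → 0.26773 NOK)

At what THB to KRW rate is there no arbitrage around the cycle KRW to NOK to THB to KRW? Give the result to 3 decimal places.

Known legs of the cycle: 0.0069225 × 3.4867 = 0.02413668075
For no arbitrage the full-cycle product must be 1, so the missing rate is 1 / 0.02413668075 ≈ 41.43072.

41.431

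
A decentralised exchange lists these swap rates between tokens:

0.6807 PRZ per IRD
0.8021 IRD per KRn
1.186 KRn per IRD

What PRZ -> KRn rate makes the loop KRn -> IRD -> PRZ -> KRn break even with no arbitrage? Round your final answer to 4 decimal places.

1.8315

Known legs of the cycle: 0.8021 × 0.6807 = 0.54598947
For no arbitrage the full-cycle product must be 1, so the missing rate is 1 / 0.54598947 ≈ 1.831537.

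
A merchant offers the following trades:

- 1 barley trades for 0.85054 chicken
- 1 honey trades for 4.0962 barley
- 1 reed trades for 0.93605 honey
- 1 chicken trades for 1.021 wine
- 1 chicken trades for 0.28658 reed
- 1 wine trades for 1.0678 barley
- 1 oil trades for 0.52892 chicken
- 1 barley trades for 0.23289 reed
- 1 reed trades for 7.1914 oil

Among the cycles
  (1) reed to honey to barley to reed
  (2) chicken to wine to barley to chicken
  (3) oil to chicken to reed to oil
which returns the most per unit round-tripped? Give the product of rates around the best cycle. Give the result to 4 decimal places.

(1) 0.93605 × 4.0962 × 0.23289 = 0.89296
(2) 1.021 × 1.0678 × 0.85054 = 0.92728
(3) 0.52892 × 0.28658 × 7.1914 = 1.09006
Highest is cycle (3) at 1.0901 (>1, arbitrage).

1.0901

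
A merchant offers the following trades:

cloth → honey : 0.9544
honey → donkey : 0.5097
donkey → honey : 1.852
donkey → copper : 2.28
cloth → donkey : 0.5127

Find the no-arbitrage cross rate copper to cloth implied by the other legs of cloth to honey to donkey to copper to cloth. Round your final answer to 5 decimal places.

0.90161

Known legs of the cycle: 0.9544 × 0.5097 × 2.28 = 1.1091235104
For no arbitrage the full-cycle product must be 1, so the missing rate is 1 / 1.1091235104 ≈ 0.9016128.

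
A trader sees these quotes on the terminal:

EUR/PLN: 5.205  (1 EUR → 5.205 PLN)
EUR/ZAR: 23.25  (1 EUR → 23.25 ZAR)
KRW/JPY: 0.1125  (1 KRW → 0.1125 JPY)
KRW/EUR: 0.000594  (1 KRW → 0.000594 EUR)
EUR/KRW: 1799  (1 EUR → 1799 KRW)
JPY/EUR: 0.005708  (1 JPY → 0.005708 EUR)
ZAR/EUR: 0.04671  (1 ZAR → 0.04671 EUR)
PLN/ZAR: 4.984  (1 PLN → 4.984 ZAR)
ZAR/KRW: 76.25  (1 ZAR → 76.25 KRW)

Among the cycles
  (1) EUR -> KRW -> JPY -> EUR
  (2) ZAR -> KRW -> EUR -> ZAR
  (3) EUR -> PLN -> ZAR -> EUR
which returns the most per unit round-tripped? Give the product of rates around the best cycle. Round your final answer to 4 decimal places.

1.2117

(1) 1799 × 0.1125 × 0.005708 = 1.15523
(2) 76.25 × 0.000594 × 23.25 = 1.05305
(3) 5.205 × 4.984 × 0.04671 = 1.21174
Highest is cycle (3) at 1.2117 (>1, arbitrage).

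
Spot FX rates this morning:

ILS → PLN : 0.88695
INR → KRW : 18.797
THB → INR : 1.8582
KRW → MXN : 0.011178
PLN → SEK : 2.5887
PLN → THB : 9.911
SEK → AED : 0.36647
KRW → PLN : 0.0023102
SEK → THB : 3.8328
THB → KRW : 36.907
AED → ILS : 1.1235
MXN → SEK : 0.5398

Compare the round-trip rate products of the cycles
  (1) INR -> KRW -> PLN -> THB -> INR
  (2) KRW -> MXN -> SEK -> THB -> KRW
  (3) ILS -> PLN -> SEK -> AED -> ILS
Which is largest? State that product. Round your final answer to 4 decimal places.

0.9453

(1) 18.797 × 0.0023102 × 9.911 × 1.8582 = 0.79974
(2) 0.011178 × 0.5398 × 3.8328 × 36.907 = 0.85354
(3) 0.88695 × 2.5887 × 0.36647 × 1.1235 = 0.94535
Highest is cycle (3) at 0.9453 (≤1, no arbitrage).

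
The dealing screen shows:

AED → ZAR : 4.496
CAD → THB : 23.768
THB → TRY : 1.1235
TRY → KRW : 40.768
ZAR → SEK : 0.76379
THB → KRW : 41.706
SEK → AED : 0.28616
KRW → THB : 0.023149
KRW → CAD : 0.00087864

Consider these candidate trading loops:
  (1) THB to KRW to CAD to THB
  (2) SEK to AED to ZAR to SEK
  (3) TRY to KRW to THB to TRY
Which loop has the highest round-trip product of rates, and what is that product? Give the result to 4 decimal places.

1.0603

(1) 41.706 × 0.00087864 × 23.768 = 0.87097
(2) 0.28616 × 4.496 × 0.76379 = 0.98267
(3) 40.768 × 0.023149 × 1.1235 = 1.06029
Highest is cycle (3) at 1.0603 (>1, arbitrage).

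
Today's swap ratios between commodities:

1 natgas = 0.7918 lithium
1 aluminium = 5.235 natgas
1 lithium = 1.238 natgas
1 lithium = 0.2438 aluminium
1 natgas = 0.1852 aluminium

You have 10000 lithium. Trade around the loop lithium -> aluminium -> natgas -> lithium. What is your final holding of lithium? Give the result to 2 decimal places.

10105.69

10000 lithium × 0.2438 = 2438 aluminium
2438 aluminium × 5.235 = 12762.93 natgas
12762.93 natgas × 0.7918 = 10105.687974 lithium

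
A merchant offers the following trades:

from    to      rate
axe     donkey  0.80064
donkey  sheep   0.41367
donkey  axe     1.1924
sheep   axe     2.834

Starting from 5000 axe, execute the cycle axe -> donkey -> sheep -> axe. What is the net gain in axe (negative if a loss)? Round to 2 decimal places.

-306.89

5000 axe × 0.80064 = 4003.2 donkey
4003.2 donkey × 0.41367 = 1656.003744 sheep
1656.003744 sheep × 2.834 = 4693.114610496 axe
Net change: 4693.114610496 − 5000 = -306.885389504 axe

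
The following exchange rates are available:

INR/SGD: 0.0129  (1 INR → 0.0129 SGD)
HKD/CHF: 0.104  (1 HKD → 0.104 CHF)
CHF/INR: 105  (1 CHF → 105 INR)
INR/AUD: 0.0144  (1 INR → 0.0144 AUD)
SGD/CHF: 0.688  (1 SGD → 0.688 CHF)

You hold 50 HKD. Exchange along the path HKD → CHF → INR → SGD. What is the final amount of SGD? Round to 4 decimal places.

7.0434

50 HKD × 0.104 = 5.2 CHF
5.2 CHF × 105 = 546 INR
546 INR × 0.0129 = 7.0434 SGD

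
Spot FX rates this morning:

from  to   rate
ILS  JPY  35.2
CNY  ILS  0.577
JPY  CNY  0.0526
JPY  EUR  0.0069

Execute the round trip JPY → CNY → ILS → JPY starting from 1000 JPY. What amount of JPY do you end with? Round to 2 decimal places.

1000 JPY × 0.0526 = 52.6 CNY
52.6 CNY × 0.577 = 30.3502 ILS
30.3502 ILS × 35.2 = 1068.32704 JPY

1068.33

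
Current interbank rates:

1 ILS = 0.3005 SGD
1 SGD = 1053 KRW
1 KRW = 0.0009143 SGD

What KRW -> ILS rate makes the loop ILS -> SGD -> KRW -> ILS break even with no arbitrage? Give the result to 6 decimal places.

0.003160

Known legs of the cycle: 0.3005 × 1053 = 316.4265
For no arbitrage the full-cycle product must be 1, so the missing rate is 1 / 316.4265 ≈ 0.00316029.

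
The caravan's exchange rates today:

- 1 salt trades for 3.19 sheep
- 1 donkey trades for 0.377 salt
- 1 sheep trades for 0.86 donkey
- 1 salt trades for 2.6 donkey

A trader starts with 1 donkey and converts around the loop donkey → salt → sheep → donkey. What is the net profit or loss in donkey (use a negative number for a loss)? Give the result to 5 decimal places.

1 donkey × 0.377 = 0.377 salt
0.377 salt × 3.19 = 1.20263 sheep
1.20263 sheep × 0.86 = 1.0342618 donkey
Net change: 1.0342618 − 1 = 0.0342618 donkey

0.03426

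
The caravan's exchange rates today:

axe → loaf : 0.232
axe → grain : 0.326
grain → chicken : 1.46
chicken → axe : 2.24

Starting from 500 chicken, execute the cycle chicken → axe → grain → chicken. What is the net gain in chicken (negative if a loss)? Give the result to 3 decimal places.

500 chicken × 2.24 = 1120 axe
1120 axe × 0.326 = 365.12 grain
365.12 grain × 1.46 = 533.0752 chicken
Net change: 533.0752 − 500 = 33.0752 chicken

33.075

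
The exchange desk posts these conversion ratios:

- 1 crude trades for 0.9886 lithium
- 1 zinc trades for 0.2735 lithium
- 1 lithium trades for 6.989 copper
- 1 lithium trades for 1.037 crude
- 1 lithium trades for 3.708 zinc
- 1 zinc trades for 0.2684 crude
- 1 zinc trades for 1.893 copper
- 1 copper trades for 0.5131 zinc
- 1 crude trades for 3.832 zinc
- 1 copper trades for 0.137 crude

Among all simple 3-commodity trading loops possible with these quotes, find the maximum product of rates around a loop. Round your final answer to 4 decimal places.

crude→zinc→lithium→crude: 3.832 × 0.2735 × 1.037 = 1.08683
crude→zinc→copper→crude: 3.832 × 1.893 × 0.137 = 0.99379
crude→lithium→zinc→crude: 0.9886 × 3.708 × 0.2684 = 0.98388
copper→zinc→lithium→copper: 0.5131 × 0.2735 × 6.989 = 0.98079
crude→lithium→copper→crude: 0.9886 × 6.989 × 0.137 = 0.94658
Maximum is crude→zinc→lithium→crude at 1.0868; arbitrage exists.

1.0868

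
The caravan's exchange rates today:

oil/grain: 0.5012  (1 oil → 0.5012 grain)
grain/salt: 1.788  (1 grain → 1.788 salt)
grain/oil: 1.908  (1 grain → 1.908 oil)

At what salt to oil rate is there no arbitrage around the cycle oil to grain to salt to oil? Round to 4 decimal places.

1.1159

Known legs of the cycle: 0.5012 × 1.788 = 0.8961456
For no arbitrage the full-cycle product must be 1, so the missing rate is 1 / 0.8961456 ≈ 1.115890.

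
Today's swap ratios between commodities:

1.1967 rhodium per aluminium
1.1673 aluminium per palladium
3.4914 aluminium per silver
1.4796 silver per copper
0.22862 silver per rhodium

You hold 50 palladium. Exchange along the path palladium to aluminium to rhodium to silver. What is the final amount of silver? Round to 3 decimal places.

15.968

50 palladium × 1.1673 = 58.365 aluminium
58.365 aluminium × 1.1967 = 69.8453955 rhodium
69.8453955 rhodium × 0.22862 = 15.96805431921 silver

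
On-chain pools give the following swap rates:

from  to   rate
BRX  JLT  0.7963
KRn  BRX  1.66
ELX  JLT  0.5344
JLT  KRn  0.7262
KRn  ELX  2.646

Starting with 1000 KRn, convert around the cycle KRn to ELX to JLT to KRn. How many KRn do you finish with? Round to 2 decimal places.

1000 KRn × 2.646 = 2646 ELX
2646 ELX × 0.5344 = 1414.0224 JLT
1414.0224 JLT × 0.7262 = 1026.86306688 KRn

1026.86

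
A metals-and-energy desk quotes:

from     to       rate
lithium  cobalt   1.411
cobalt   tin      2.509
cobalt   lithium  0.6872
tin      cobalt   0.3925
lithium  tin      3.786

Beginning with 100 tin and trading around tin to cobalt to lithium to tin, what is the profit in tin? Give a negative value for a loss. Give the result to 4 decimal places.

2.1183

100 tin × 0.3925 = 39.25 cobalt
39.25 cobalt × 0.6872 = 26.9726 lithium
26.9726 lithium × 3.786 = 102.1182636 tin
Net change: 102.1182636 − 100 = 2.1182636 tin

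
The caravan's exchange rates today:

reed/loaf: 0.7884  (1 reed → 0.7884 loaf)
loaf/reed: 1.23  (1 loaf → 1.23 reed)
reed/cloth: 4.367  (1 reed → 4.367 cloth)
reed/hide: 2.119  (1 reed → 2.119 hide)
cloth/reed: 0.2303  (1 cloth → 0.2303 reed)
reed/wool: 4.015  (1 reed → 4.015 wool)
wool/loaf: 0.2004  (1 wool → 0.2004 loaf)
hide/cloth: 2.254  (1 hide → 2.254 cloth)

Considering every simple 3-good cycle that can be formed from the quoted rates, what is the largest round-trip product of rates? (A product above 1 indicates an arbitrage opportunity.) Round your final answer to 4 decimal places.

1.1000

cloth→reed→hide→cloth: 0.2303 × 2.119 × 2.254 = 1.09996
loaf→reed→wool→loaf: 1.23 × 4.015 × 0.2004 = 0.98967
Maximum is cloth→reed→hide→cloth at 1.1000; arbitrage exists.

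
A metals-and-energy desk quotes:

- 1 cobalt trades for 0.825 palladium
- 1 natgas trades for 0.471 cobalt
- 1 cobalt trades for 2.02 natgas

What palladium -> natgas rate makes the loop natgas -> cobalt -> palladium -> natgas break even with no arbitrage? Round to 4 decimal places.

2.5735

Known legs of the cycle: 0.471 × 0.825 = 0.388575
For no arbitrage the full-cycle product must be 1, so the missing rate is 1 / 0.388575 ≈ 2.573506.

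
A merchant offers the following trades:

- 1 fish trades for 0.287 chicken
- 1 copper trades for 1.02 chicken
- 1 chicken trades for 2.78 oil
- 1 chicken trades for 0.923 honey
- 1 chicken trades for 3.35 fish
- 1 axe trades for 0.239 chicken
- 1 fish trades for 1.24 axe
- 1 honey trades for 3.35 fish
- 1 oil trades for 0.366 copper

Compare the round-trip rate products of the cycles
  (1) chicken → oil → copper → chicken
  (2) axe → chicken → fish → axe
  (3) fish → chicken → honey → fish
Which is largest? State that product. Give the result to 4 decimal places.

(1) 2.78 × 0.366 × 1.02 = 1.03783
(2) 0.239 × 3.35 × 1.24 = 0.99281
(3) 0.287 × 0.923 × 3.35 = 0.88742
Highest is cycle (1) at 1.0378 (>1, arbitrage).

1.0378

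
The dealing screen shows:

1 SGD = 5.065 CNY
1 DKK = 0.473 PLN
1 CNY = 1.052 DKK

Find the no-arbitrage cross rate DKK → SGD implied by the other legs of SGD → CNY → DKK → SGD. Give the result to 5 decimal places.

0.18767

Known legs of the cycle: 5.065 × 1.052 = 5.32838
For no arbitrage the full-cycle product must be 1, so the missing rate is 1 / 5.32838 ≈ 0.1876743.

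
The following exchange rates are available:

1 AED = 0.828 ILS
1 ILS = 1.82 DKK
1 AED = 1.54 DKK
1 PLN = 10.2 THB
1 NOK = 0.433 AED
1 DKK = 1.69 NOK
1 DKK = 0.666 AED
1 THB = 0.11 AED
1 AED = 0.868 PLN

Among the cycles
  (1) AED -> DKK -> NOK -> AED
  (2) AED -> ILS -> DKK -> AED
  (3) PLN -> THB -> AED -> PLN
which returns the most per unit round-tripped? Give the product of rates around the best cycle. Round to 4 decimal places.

1.1269

(1) 1.54 × 1.69 × 0.433 = 1.12693
(2) 0.828 × 1.82 × 0.666 = 1.00364
(3) 10.2 × 0.11 × 0.868 = 0.97390
Highest is cycle (1) at 1.1269 (>1, arbitrage).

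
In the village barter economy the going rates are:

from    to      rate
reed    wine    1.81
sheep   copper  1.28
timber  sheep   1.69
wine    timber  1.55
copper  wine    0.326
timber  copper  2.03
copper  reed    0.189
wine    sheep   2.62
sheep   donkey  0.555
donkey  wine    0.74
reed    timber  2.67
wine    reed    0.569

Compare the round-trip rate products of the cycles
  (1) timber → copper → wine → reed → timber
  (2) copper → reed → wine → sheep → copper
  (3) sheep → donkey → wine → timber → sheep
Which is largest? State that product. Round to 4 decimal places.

(1) 2.03 × 0.326 × 0.569 × 2.67 = 1.00540
(2) 0.189 × 1.81 × 2.62 × 1.28 = 1.14723
(3) 0.555 × 0.74 × 1.55 × 1.69 = 1.07583
Highest is cycle (2) at 1.1472 (>1, arbitrage).

1.1472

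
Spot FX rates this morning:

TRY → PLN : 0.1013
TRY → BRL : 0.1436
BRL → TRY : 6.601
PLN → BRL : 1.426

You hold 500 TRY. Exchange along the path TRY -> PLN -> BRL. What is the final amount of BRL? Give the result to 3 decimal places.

500 TRY × 0.1013 = 50.65 PLN
50.65 PLN × 1.426 = 72.2269 BRL

72.227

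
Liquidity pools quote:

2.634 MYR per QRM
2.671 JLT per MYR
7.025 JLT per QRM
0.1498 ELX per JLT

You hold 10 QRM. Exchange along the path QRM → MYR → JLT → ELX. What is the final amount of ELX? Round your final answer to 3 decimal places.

10.539

10 QRM × 2.634 = 26.34 MYR
26.34 MYR × 2.671 = 70.35414 JLT
70.35414 JLT × 0.1498 = 10.539050172 ELX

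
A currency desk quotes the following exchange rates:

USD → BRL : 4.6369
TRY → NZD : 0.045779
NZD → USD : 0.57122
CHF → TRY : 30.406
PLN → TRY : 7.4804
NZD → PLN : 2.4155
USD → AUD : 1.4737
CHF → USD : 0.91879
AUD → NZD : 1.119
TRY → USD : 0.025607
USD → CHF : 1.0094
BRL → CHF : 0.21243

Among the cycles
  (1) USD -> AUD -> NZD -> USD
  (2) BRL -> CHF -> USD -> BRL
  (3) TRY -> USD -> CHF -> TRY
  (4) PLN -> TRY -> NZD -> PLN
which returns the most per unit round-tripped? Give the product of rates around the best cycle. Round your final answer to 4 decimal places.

0.9420

(1) 1.4737 × 1.119 × 0.57122 = 0.94198
(2) 0.21243 × 0.91879 × 4.6369 = 0.90502
(3) 0.025607 × 1.0094 × 30.406 = 0.78593
(4) 7.4804 × 0.045779 × 2.4155 = 0.82718
Highest is cycle (1) at 0.9420 (≤1, no arbitrage).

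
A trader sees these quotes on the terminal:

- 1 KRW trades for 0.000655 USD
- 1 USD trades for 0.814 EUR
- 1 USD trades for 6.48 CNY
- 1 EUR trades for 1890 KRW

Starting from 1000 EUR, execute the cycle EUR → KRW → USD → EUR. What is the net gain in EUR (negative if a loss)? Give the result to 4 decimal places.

7.6913

1000 EUR × 1890 = 1890000 KRW
1890000 KRW × 0.000655 = 1237.95 USD
1237.95 USD × 0.814 = 1007.6913 EUR
Net change: 1007.6913 − 1000 = 7.6913 EUR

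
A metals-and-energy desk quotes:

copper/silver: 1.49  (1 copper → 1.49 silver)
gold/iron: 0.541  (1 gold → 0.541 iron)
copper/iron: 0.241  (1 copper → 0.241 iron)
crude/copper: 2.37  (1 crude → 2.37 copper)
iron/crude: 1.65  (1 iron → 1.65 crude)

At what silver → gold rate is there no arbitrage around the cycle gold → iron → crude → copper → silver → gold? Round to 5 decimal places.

Known legs of the cycle: 0.541 × 1.65 × 2.37 × 1.49 = 3.152214945
For no arbitrage the full-cycle product must be 1, so the missing rate is 1 / 3.152214945 ≈ 0.3172372.

0.31724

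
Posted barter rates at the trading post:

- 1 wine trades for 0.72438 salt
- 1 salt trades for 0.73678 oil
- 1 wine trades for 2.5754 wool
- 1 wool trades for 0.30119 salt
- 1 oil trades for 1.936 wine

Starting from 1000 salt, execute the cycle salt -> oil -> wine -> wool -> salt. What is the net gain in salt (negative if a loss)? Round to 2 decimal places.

1000 salt × 0.73678 = 736.78 oil
736.78 oil × 1.936 = 1426.40608 wine
1426.40608 wine × 2.5754 = 3673.566218432 wool
3673.566218432 wool × 0.30119 = 1106.44140932953408 salt
Net change: 1106.44140932953408 − 1000 = 106.44140932953408 salt

106.44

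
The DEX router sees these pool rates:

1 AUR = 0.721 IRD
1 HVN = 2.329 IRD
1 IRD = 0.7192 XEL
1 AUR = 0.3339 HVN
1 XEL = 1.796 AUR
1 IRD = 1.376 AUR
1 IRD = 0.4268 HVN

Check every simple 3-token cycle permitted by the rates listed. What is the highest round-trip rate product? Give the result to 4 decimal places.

AUR→HVN→IRD→AUR: 0.3339 × 2.329 × 1.376 = 1.07005
AUR→IRD→XEL→AUR: 0.721 × 0.7192 × 1.796 = 0.93130
Maximum is AUR→HVN→IRD→AUR at 1.0701; arbitrage exists.

1.0701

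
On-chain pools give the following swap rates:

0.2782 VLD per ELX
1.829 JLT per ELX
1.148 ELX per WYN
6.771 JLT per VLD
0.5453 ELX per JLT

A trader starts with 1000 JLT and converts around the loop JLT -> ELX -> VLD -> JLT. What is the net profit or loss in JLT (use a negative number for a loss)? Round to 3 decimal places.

1000 JLT × 0.5453 = 545.3 ELX
545.3 ELX × 0.2782 = 151.70246 VLD
151.70246 VLD × 6.771 = 1027.17735666 JLT
Net change: 1027.17735666 − 1000 = 27.17735666 JLT

27.177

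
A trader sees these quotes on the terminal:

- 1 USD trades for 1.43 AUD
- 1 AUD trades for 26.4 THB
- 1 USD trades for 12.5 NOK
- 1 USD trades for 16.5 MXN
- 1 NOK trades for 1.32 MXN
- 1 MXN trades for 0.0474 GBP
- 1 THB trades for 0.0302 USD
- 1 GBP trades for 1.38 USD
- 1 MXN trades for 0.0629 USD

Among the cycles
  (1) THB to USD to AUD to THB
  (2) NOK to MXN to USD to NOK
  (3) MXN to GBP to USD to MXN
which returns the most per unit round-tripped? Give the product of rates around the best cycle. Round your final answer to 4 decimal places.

(1) 0.0302 × 1.43 × 26.4 = 1.14011
(2) 1.32 × 0.0629 × 12.5 = 1.03785
(3) 0.0474 × 1.38 × 16.5 = 1.07930
Highest is cycle (1) at 1.1401 (>1, arbitrage).

1.1401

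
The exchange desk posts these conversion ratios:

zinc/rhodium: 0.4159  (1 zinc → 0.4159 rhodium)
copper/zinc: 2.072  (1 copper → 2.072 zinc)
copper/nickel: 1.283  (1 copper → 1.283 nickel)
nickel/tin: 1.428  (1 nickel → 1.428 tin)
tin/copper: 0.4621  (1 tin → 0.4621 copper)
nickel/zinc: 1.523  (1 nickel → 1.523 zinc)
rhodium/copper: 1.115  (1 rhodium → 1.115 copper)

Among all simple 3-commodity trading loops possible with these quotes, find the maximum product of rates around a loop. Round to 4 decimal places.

rhodium→copper→zinc→rhodium: 1.115 × 2.072 × 0.4159 = 0.96085
nickel→tin→copper→nickel: 1.428 × 0.4621 × 1.283 = 0.84662
Maximum is rhodium→copper→zinc→rhodium at 0.9608; no arbitrage — every cycle loses value.

0.9608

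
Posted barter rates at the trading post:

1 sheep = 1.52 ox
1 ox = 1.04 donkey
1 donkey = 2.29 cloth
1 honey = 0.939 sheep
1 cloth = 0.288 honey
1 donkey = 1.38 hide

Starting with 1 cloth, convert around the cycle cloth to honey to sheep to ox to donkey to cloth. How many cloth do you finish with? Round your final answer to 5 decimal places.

1 cloth × 0.288 = 0.288 honey
0.288 honey × 0.939 = 0.270432 sheep
0.270432 sheep × 1.52 = 0.41105664 ox
0.41105664 ox × 1.04 = 0.4274989056 donkey
0.4274989056 donkey × 2.29 = 0.978972493824 cloth

0.97897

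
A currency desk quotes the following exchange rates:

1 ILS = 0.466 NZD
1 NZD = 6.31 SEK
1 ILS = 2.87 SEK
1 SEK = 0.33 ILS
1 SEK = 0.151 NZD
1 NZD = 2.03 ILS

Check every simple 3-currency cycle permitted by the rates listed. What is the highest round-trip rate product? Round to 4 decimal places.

NZD→SEK→ILS→NZD: 6.31 × 0.33 × 0.466 = 0.97035
NZD→ILS→SEK→NZD: 2.03 × 2.87 × 0.151 = 0.87974
Maximum is NZD→SEK→ILS→NZD at 0.9704; no arbitrage — every cycle loses value.

0.9704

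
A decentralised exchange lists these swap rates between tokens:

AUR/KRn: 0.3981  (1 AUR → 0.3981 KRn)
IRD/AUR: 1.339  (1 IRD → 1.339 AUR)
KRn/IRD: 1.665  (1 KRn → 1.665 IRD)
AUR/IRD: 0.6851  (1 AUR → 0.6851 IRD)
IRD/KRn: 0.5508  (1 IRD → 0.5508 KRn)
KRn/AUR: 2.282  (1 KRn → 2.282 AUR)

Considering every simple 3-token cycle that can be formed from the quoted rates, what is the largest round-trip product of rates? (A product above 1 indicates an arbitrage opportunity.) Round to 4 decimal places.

KRn→IRD→AUR→KRn: 1.665 × 1.339 × 0.3981 = 0.88754
KRn→AUR→IRD→KRn: 2.282 × 0.6851 × 0.5508 = 0.86112
Maximum is KRn→IRD→AUR→KRn at 0.8875; no arbitrage — every cycle loses value.

0.8875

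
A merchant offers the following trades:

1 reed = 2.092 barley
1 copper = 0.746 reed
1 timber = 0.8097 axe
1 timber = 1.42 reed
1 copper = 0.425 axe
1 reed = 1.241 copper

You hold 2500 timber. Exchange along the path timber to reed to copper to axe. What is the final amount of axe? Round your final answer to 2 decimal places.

1872.36

2500 timber × 1.42 = 3550 reed
3550 reed × 1.241 = 4405.55 copper
4405.55 copper × 0.425 = 1872.35875 axe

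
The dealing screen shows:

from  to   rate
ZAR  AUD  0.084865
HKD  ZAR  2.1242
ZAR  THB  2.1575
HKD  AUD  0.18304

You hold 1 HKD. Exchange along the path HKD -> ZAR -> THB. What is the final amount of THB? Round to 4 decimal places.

1 HKD × 2.1242 = 2.1242 ZAR
2.1242 ZAR × 2.1575 = 4.5829615 THB

4.5830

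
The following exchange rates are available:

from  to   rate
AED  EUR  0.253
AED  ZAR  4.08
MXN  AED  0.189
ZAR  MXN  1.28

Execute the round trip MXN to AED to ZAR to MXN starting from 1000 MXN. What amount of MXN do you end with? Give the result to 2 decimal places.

1000 MXN × 0.189 = 189 AED
189 AED × 4.08 = 771.12 ZAR
771.12 ZAR × 1.28 = 987.0336 MXN

987.03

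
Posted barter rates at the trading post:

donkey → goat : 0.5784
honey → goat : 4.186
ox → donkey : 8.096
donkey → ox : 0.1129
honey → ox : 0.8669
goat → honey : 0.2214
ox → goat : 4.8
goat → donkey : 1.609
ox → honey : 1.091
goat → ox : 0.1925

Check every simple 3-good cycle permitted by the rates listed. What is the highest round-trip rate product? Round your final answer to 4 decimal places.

0.9213

ox→goat→honey→ox: 4.8 × 0.2214 × 0.8669 = 0.92127
donkey→goat→ox→donkey: 0.5784 × 0.1925 × 8.096 = 0.90142
ox→honey→goat→ox: 1.091 × 4.186 × 0.1925 = 0.87913
donkey→ox→goat→donkey: 0.1129 × 4.8 × 1.609 = 0.87195
Maximum is ox→goat→honey→ox at 0.9213; no arbitrage — every cycle loses value.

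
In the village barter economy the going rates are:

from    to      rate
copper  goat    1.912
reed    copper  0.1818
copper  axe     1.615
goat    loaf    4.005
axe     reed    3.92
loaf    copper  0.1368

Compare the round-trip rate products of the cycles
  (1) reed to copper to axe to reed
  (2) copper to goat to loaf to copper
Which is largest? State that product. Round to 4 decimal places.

(1) 0.1818 × 1.615 × 3.92 = 1.15094
(2) 1.912 × 4.005 × 0.1368 = 1.04755
Highest is cycle (1) at 1.1509 (>1, arbitrage).

1.1509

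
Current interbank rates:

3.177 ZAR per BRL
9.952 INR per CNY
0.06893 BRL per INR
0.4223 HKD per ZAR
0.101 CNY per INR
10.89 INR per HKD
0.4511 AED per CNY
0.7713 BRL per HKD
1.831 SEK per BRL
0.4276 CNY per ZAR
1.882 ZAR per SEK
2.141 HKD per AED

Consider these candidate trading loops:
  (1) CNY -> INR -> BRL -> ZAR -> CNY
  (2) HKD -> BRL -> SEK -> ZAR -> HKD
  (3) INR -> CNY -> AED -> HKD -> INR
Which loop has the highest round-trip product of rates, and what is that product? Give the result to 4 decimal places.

(1) 9.952 × 0.06893 × 3.177 × 0.4276 = 0.93191
(2) 0.7713 × 1.831 × 1.882 × 0.4223 = 1.12241
(3) 0.101 × 0.4511 × 2.141 × 10.89 = 1.06228
Highest is cycle (2) at 1.1224 (>1, arbitrage).

1.1224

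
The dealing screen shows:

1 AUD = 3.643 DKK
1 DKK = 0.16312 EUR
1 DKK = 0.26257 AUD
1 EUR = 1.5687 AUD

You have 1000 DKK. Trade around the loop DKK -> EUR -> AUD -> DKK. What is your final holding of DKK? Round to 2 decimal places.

932.19

1000 DKK × 0.16312 = 163.12 EUR
163.12 EUR × 1.5687 = 255.886344 AUD
255.886344 AUD × 3.643 = 932.193951192 DKK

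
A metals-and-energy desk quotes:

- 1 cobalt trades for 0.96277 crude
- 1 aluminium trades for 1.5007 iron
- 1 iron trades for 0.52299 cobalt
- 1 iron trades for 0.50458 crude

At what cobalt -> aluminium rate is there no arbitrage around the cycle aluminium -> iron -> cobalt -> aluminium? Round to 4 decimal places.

1.2741

Known legs of the cycle: 1.5007 × 0.52299 = 0.784851093
For no arbitrage the full-cycle product must be 1, so the missing rate is 1 / 0.784851093 ≈ 1.274127.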